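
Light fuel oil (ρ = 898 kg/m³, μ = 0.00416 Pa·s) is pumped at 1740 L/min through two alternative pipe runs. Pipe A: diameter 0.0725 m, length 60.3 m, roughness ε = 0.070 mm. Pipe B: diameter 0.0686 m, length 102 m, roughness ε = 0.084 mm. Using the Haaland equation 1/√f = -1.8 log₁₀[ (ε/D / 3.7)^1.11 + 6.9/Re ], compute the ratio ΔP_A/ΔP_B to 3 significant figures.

Pipe A: V = Q/A = 0.029/0.004128 = 7.025 m/s; Re = 1.099e+05; ε/D = 0.000966; Haaland → f = 0.02166; ΔP_A = f(L/D)(ρV²/2) = 3.992e+05 Pa.
Pipe B: V = Q/A = 0.029/0.003696 = 7.846 m/s; Re = 1.162e+05; ε/D = 0.00122; Haaland → f = 0.02246; ΔP_B = f(L/D)(ρV²/2) = 9.232e+05 Pa.
ΔP_A/ΔP_B = 3.992e+05/9.232e+05 = 0.432.

ΔP_A/ΔP_B ≈ 0.432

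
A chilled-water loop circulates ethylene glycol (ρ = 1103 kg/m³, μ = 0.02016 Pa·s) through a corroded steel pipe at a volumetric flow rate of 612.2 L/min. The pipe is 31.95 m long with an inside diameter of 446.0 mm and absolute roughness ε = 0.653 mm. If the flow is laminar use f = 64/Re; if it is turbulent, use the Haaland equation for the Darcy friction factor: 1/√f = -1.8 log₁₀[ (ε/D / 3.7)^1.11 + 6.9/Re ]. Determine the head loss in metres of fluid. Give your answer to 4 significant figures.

Q = 612.2 L/min = 612.2/60000 = 0.0102 m³/s.
Cross-sectional area A = πD²/4 = π(0.446)²/4 = 0.1562 m²; mean velocity V = Q/A = 0.0102/0.1562 = 0.06531 m/s.
Reynolds number Re = ρVD/μ = 1103 · 0.06531 · 0.446 / 0.0202 = 1594.
Re < 2300 → laminar flow, so f = 64/Re = 64/1594 = 0.04016 (the turbulent correlation is not needed).
Darcy-Weisbach: ΔP = f(L/D)(ρV²/2) = 0.04016·(31.95/0.446)·(1103·0.06531²/2) = 0.04016·71.64·2.352 = 6.767 Pa.
Head loss h_f = ΔP/(ρg) = 6.767/(1103·9.81) = 6.254×10^-4 m.

h_f ≈ 6.254×10^-4 m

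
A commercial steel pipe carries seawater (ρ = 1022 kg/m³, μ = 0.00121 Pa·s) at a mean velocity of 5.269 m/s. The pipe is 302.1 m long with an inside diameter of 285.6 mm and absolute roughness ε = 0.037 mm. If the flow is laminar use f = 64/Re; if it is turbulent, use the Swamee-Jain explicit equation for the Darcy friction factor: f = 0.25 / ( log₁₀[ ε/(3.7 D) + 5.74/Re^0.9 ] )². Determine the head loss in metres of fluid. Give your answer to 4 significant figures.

Reynolds number Re = ρVD/μ = 1022 · 5.269 · 0.2856 / 0.00121 = 1.271e+06.
Re > 4000 → turbulent. Relative roughness ε/D = 3.7e-05/0.2856 = 0.00013. Swamee-Jain: f = 0.25/(log₁₀[0.00013/3.7 + 5.74/1.271e+06^0.9])² = 0.25/(log₁₀[3.5e-05 + 1.84e-05])² = 0.25/(-4.272)² = 0.0137.
Darcy-Weisbach: ΔP = f(L/D)(ρV²/2) = 0.0137·(302.1/0.2856)·(1022·5.269²/2) = 0.0137·1058·1.419e+04 = 2.055e+05 Pa.
Head loss h_f = ΔP/(ρg) = 2.055e+05/(1022·9.81) = 20.50 m.

h_f ≈ 20.50 m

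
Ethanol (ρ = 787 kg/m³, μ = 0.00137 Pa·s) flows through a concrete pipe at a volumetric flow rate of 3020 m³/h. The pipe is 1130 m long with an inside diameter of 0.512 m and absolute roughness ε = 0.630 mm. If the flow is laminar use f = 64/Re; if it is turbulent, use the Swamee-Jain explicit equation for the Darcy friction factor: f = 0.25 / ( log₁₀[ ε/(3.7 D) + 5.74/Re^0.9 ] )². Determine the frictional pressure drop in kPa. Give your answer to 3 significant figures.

Q = 3020 m³/h = 3020/3600 = 0.8389 m³/s.
Cross-sectional area A = πD²/4 = π(0.512)²/4 = 0.2059 m²; mean velocity V = Q/A = 0.8389/0.2059 = 4.075 m/s.
Reynolds number Re = ρVD/μ = 787 · 4.075 · 0.512 / 0.00137 = 1.198e+06.
Re > 4000 → turbulent. Relative roughness ε/D = 0.00063/0.512 = 0.00123. Swamee-Jain: f = 0.25/(log₁₀[0.00123/3.7 + 5.74/1.198e+06^0.9])² = 0.25/(log₁₀[0.000333 + 1.94e-05])² = 0.25/(-3.453)² = 0.02096.
Darcy-Weisbach: ΔP = f(L/D)(ρV²/2) = 0.02096·(1130/0.512)·(787·4.075²/2) = 0.02096·2207·6533 = 3.022e+05 Pa.
ΔP = 3.022e+05 Pa = 302 kPa.

ΔP ≈ 302 kPa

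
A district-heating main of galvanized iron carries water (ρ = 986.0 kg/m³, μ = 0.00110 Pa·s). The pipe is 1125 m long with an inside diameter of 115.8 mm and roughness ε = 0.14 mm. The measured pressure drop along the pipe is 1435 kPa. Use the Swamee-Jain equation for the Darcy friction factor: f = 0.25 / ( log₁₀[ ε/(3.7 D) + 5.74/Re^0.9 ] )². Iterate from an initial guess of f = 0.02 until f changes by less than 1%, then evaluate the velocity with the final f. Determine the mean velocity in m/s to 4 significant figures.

Rearranging Darcy-Weisbach: V = √(2·ΔP·D/(f·L·ρ)). With ε/D = 0.00014/0.1158 = 0.00121, iterate starting from f = 0.02:
  f = 0.02 → V = √(2·1.435e+06·0.1158/(0.02·1125·986)) = 3.87 m/s; Re = ρVD/μ = 4.018e+05; f → 0.02135
  f = 0.02135 → V = 3.746 m/s; Re = 3.888e+05; f → 0.02137
Converged (Δf/f < 1%). With the final f = 0.02137: V = √(2·1.435e+06·0.1158/(0.02137·1125·986)) = 3.744 m/s.

V ≈ 3.744 m/s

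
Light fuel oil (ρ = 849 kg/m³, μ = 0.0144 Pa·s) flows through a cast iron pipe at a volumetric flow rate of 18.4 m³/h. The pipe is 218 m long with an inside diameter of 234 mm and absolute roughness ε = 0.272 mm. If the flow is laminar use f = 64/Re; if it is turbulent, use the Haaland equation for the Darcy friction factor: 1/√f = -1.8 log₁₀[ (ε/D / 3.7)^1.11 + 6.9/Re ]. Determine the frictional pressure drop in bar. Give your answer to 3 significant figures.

Q = 18.4 m³/h = 18.4/3600 = 0.005111 m³/s.
Cross-sectional area A = πD²/4 = π(0.234)²/4 = 0.04301 m²; mean velocity V = Q/A = 0.005111/0.04301 = 0.1188 m/s.
Reynolds number Re = ρVD/μ = 849 · 0.1188 · 0.234 / 0.0144 = 1640.
Re < 2300 → laminar flow, so f = 64/Re = 64/1640 = 0.03903 (the turbulent correlation is not needed).
Darcy-Weisbach: ΔP = f(L/D)(ρV²/2) = 0.03903·(218/0.234)·(849·0.1188²/2) = 0.03903·931.6·5.996 = 218 Pa.
ΔP = 218 Pa = 0.00218 bar.

ΔP ≈ 0.00218 bar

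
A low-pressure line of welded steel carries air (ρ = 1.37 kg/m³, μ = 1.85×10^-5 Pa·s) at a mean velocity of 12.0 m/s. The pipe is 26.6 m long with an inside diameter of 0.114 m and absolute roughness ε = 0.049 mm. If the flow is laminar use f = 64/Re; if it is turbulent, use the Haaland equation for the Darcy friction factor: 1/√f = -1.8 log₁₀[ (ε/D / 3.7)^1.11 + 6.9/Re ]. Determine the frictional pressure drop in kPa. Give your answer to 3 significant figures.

Reynolds number Re = ρVD/μ = 1.37 · 12 · 0.114 / 1.85e-05 = 1.013e+05.
Re > 4000 → turbulent. Relative roughness ε/D = 4.9e-05/0.114 = 0.00043. Haaland: 1/√f = -1.8 log₁₀[(0.00043/3.7)^1.11 + 6.9/1.013e+05] = -1.8 log₁₀[4.29e-05 + 6.81e-05] = 7.118, so f = 0.01973.
Darcy-Weisbach: ΔP = f(L/D)(ρV²/2) = 0.01973·(26.6/0.114)·(1.37·12²/2) = 0.01973·233.3·98.64 = 454.2 Pa.
ΔP = 454.2 Pa = 0.454 kPa.

ΔP ≈ 0.454 kPa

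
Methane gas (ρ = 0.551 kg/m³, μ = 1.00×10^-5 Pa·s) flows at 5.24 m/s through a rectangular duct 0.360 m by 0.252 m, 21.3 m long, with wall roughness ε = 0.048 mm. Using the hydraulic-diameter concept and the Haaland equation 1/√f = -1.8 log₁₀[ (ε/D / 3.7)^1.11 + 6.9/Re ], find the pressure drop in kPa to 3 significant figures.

Hydraulic diameter D_h = 4A/P = 4·(0.36·0.252)/(2·(0.36+0.252)) = 0.3629/1.224 = 0.2965 m.
Re = ρVD_h/μ = 0.551·5.24·0.2965/1e-05 = 8.56e+04.
ε/D_h = 4.8e-05/0.2965 = 0.000162; Haaland gives 1/√f = -1.8 log₁₀[1.45e-05+8.06e-05] = 7.239, so f = 0.01908.
ΔP = f(L/D_h)(ρV²/2) = 0.01908·21.3/0.2965·7.565 = 10.37 Pa.
ΔP = 0.0104 kPa.

ΔP ≈ 0.0104 kPa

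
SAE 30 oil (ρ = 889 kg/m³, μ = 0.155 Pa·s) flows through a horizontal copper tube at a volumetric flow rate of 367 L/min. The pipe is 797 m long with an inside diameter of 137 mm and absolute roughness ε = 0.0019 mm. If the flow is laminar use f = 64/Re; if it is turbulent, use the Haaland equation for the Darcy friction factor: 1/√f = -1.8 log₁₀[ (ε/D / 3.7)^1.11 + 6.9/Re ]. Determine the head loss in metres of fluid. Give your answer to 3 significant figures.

h_f ≈ 10.0 m

Q = 367 L/min = 367/60000 = 0.006117 m³/s.
Cross-sectional area A = πD²/4 = π(0.137)²/4 = 0.01474 m²; mean velocity V = Q/A = 0.006117/0.01474 = 0.4149 m/s.
Reynolds number Re = ρVD/μ = 889 · 0.4149 · 0.137 / 0.155 = 326.
Re < 2300 → laminar flow, so f = 64/Re = 64/326 = 0.1963 (the turbulent correlation is not needed).
Darcy-Weisbach: ΔP = f(L/D)(ρV²/2) = 0.1963·(797/0.137)·(889·0.4149²/2) = 0.1963·5818·76.53 = 8.739e+04 Pa.
Head loss h_f = ΔP/(ρg) = 8.739e+04/(889·9.81) = 10.0 m.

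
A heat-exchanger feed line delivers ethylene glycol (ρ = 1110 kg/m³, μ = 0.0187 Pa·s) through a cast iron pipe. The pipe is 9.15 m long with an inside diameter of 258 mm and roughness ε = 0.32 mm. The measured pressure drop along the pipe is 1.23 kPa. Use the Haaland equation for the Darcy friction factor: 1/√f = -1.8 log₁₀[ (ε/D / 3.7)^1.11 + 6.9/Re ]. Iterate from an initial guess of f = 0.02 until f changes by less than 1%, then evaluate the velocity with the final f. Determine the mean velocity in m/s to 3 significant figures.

V ≈ 1.51 m/s

Rearranging Darcy-Weisbach: V = √(2·ΔP·D/(f·L·ρ)). With ε/D = 0.00032/0.258 = 0.00124, iterate starting from f = 0.02:
  f = 0.02 → V = √(2·1230·0.258/(0.02·9.15·1110)) = 1.768 m/s; Re = ρVD/μ = 2.707e+04; f → 0.02663
  f = 0.02663 → V = 1.532 m/s; Re = 2.346e+04; f → 0.02728
  f = 0.02728 → V = 1.513 m/s; Re = 2.318e+04; f → 0.02734
Converged (Δf/f < 1%). With the final f = 0.02734: V = √(2·1230·0.258/(0.02734·9.15·1110)) = 1.512 m/s.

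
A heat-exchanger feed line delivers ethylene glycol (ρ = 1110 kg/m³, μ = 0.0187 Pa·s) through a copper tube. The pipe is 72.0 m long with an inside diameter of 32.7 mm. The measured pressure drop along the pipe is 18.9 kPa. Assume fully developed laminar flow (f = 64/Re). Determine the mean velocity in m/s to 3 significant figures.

For laminar flow, f = 64/Re with Re = ρVD/μ, so Darcy-Weisbach reduces to ΔP = 32μLV/D². Solving for V: V = ΔP·D²/(32μL) = 1.89e+04·(0.0327)²/(32·0.0187·72) = 0.4691 m/s.
Check: Re = ρVD/μ = 1110·0.4691·0.0327/0.0187 = 910.5 < 2300, so the laminar assumption holds.

V ≈ 0.469 m/s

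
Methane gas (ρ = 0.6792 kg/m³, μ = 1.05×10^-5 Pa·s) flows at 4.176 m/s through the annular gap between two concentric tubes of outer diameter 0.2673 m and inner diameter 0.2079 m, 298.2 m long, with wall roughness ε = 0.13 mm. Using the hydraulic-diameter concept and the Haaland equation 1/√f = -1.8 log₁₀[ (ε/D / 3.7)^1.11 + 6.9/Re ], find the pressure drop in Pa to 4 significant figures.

ΔP ≈ 918.7 Pa

Hydraulic diameter D_h = 4A/P = D_o - D_i = 0.2673 - 0.2079 = 0.0594 m.
Re = ρVD_h/μ = 0.6792·4.176·0.0594/1.05e-05 = 1.605e+04.
ε/D_h = 0.00013/0.0594 = 0.00219; Haaland gives 1/√f = -1.8 log₁₀[0.000261+0.00043] = 5.689, so f = 0.0309.
ΔP = f(L/D_h)(ρV²/2) = 0.0309·298.2/0.0594·5.922 = 918.7 Pa.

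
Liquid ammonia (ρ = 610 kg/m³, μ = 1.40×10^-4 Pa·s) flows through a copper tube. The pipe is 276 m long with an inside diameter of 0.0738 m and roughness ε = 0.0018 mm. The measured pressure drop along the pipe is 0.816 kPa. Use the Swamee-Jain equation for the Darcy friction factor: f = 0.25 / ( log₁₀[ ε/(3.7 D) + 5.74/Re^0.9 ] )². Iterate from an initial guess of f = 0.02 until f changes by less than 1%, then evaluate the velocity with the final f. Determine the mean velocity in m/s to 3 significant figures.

Rearranging Darcy-Weisbach: V = √(2·ΔP·D/(f·L·ρ)). With ε/D = 1.8e-06/0.0738 = 2.44e-05, iterate starting from f = 0.02:
  f = 0.02 → V = √(2·816·0.0738/(0.02·276·610)) = 0.1891 m/s; Re = ρVD/μ = 6.082e+04; f → 0.01999
Converged (Δf/f < 1%). With the final f = 0.01999: V = √(2·816·0.0738/(0.01999·276·610)) = 0.1892 m/s.

V ≈ 0.189 m/s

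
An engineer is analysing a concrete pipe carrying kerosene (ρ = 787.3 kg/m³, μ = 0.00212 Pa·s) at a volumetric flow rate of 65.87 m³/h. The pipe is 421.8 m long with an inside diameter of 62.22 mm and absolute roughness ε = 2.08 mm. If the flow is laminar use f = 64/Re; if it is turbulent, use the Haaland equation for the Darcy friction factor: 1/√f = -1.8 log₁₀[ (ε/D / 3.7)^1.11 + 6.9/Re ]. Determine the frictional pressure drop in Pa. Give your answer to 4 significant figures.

Q = 65.87 m³/h = 65.87/3600 = 0.0183 m³/s.
Cross-sectional area A = πD²/4 = π(0.06222)²/4 = 0.003041 m²; mean velocity V = Q/A = 0.0183/0.003041 = 6.018 m/s.
Reynolds number Re = ρVD/μ = 787.3 · 6.018 · 0.06222 / 0.00212 = 1.39e+05.
Re > 4000 → turbulent. Relative roughness ε/D = 0.00208/0.06222 = 0.0334. Haaland: 1/√f = -1.8 log₁₀[(0.0334/3.7)^1.11 + 6.9/1.39e+05] = -1.8 log₁₀[0.00538 + 4.96e-05] = 4.077, so f = 0.06017.
Darcy-Weisbach: ΔP = f(L/D)(ρV²/2) = 0.06017·(421.8/0.06222)·(787.3·6.018²/2) = 0.06017·6779·1.426e+04 = 5.814e+06 Pa.

ΔP ≈ 5814000 Pa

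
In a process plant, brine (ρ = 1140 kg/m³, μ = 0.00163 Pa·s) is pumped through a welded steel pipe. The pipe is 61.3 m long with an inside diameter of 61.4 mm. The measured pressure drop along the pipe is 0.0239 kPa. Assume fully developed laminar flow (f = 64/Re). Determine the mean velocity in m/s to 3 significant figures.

V ≈ 0.0282 m/s

For laminar flow, f = 64/Re with Re = ρVD/μ, so Darcy-Weisbach reduces to ΔP = 32μLV/D². Solving for V: V = ΔP·D²/(32μL) = 23.9·(0.0614)²/(32·0.00163·61.3) = 0.02818 m/s.
Check: Re = ρVD/μ = 1140·0.02818·0.0614/0.00163 = 1210 < 2300, so the laminar assumption holds.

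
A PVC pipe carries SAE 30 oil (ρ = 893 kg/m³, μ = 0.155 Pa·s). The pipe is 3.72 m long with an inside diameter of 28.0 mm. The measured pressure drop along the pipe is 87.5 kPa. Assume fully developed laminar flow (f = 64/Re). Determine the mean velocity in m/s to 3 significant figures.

For laminar flow, f = 64/Re with Re = ρVD/μ, so Darcy-Weisbach reduces to ΔP = 32μLV/D². Solving for V: V = ΔP·D²/(32μL) = 8.75e+04·(0.028)²/(32·0.155·3.72) = 3.718 m/s.
Check: Re = ρVD/μ = 893·3.718·0.028/0.155 = 599.8 < 2300, so the laminar assumption holds.

V ≈ 3.72 m/s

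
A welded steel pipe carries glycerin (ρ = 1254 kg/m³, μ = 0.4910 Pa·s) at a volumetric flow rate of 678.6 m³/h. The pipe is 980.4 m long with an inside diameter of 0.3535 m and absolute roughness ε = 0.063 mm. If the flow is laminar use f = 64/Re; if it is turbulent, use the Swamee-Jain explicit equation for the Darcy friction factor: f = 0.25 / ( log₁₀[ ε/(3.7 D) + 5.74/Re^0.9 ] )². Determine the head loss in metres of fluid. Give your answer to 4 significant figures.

Q = 678.6 m³/h = 678.6/3600 = 0.1885 m³/s.
Cross-sectional area A = πD²/4 = π(0.3535)²/4 = 0.09815 m²; mean velocity V = Q/A = 0.1885/0.09815 = 1.921 m/s.
Reynolds number Re = ρVD/μ = 1254 · 1.921 · 0.3535 / 0.491 = 1734.
Re < 2300 → laminar flow, so f = 64/Re = 64/1734 = 0.03691 (the turbulent correlation is not needed).
Darcy-Weisbach: ΔP = f(L/D)(ρV²/2) = 0.03691·(980.4/0.3535)·(1254·1.921²/2) = 0.03691·2773·2313 = 2.368e+05 Pa.
Head loss h_f = ΔP/(ρg) = 2.368e+05/(1254·9.81) = 19.25 m.

h_f ≈ 19.25 m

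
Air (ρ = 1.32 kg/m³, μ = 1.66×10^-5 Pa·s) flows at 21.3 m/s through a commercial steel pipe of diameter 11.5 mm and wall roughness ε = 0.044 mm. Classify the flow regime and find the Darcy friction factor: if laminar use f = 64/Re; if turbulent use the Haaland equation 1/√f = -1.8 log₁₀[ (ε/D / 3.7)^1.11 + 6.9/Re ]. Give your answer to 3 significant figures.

f ≈ 0.0326

Re = ρVD/μ = 1.32·21.3·0.0115/1.66e-05 = 1.948e+04.
Re > 4000 → turbulent. ε/D = 4.4e-05/0.0115 = 0.00383; Haaland: 1/√f = -1.8 log₁₀[0.000485 + 0.000354] = 5.537, so f = 0.03262.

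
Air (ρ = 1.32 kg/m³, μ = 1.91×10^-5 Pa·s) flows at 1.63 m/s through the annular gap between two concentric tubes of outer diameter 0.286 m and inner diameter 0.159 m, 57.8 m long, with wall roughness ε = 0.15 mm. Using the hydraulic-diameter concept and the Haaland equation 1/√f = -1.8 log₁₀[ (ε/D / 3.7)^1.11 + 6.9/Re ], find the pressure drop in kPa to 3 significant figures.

Hydraulic diameter D_h = 4A/P = D_o - D_i = 0.286 - 0.159 = 0.127 m.
Re = ρVD_h/μ = 1.32·1.63·0.127/1.91e-05 = 1.431e+04.
ε/D_h = 0.00015/0.127 = 0.00118; Haaland gives 1/√f = -1.8 log₁₀[0.000132+0.000482] = 5.781, so f = 0.02992.
ΔP = f(L/D_h)(ρV²/2) = 0.02992·57.8/0.127·1.754 = 23.88 Pa.
ΔP = 0.0239 kPa.

ΔP ≈ 0.0239 kPa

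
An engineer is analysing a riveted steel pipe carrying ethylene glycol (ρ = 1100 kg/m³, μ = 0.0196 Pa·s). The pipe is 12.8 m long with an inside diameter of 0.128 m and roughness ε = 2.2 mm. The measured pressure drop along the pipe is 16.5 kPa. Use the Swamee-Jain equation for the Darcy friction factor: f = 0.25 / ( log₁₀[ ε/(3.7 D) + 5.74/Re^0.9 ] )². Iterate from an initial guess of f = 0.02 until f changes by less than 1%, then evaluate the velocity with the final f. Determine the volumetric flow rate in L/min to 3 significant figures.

Q ≈ 1910 L/min

Rearranging Darcy-Weisbach: V = √(2·ΔP·D/(f·L·ρ)). With ε/D = 0.0022/0.128 = 0.0172, iterate starting from f = 0.02:
  f = 0.02 → V = √(2·1.65e+04·0.128/(0.02·12.8·1100)) = 3.873 m/s; Re = ρVD/μ = 2.782e+04; f → 0.04799
  f = 0.04799 → V = 2.5 m/s; Re = 1.796e+04; f → 0.04895
  f = 0.04895 → V = 2.476 m/s; Re = 1.778e+04; f → 0.04898
Converged (Δf/f < 1%). With the final f = 0.04898: V = √(2·1.65e+04·0.128/(0.04898·12.8·1100)) = 2.475 m/s.
Q = V·A = 2.475·(π/4·0.128²) = 0.03185 m³/s = 1910 L/min.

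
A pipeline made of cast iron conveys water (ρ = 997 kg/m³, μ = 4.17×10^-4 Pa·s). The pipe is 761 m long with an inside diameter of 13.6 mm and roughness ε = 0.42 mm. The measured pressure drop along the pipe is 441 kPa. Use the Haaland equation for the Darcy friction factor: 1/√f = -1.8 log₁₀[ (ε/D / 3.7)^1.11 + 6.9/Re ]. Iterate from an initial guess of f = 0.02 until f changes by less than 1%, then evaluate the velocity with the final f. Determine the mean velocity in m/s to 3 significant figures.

V ≈ 0.514 m/s

Rearranging Darcy-Weisbach: V = √(2·ΔP·D/(f·L·ρ)). With ε/D = 0.00042/0.0136 = 0.0309, iterate starting from f = 0.02:
  f = 0.02 → V = √(2·4.41e+05·0.0136/(0.02·761·997)) = 0.8891 m/s; Re = ρVD/μ = 2.891e+04; f → 0.05903
  f = 0.05903 → V = 0.5175 m/s; Re = 1.683e+04; f → 0.05977
  f = 0.05977 → V = 0.5143 m/s; Re = 1.672e+04; f → 0.05978
Converged (Δf/f < 1%). With the final f = 0.05978: V = √(2·4.41e+05·0.0136/(0.05978·761·997)) = 0.5143 m/s.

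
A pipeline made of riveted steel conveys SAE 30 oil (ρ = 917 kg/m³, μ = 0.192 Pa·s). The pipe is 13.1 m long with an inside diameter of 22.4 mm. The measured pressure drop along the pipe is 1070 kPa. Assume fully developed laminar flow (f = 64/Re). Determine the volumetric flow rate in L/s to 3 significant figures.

Q ≈ 2.63 L/s

For laminar flow, f = 64/Re with Re = ρVD/μ, so Darcy-Weisbach reduces to ΔP = 32μLV/D². Solving for V: V = ΔP·D²/(32μL) = 1.07e+06·(0.0224)²/(32·0.192·13.1) = 6.67 m/s.
Check: Re = ρVD/μ = 917·6.67·0.0224/0.192 = 713.6 < 2300, so the laminar assumption holds.
Q = V·A = 6.67·(π/4·0.0224²) = 0.002629 m³/s = 2.63 L/s.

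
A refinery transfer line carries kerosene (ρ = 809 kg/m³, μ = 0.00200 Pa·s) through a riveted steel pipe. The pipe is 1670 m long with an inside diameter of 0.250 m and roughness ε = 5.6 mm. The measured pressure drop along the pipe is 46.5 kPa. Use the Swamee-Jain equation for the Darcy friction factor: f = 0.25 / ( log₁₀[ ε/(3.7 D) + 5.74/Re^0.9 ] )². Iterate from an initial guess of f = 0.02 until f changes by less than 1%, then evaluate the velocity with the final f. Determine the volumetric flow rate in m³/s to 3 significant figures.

Rearranging Darcy-Weisbach: V = √(2·ΔP·D/(f·L·ρ)). With ε/D = 0.0056/0.25 = 0.0224, iterate starting from f = 0.02:
  f = 0.02 → V = √(2·4.65e+04·0.25/(0.02·1670·809)) = 0.9276 m/s; Re = ρVD/μ = 9.38e+04; f → 0.05145
  f = 0.05145 → V = 0.5784 m/s; Re = 5.849e+04; f → 0.05178
Converged (Δf/f < 1%). With the final f = 0.05178: V = √(2·4.65e+04·0.25/(0.05178·1670·809)) = 0.5765 m/s.
Q = V·A = 0.5765·(π/4·0.25²) = 0.0283 m³/s = 0.0283 m³/s.

Q ≈ 0.0283 m³/s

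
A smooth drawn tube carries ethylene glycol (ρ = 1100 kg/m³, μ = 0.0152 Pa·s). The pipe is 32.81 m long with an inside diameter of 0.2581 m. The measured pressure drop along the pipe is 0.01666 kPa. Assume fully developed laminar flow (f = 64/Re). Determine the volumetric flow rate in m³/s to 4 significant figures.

For laminar flow, f = 64/Re with Re = ρVD/μ, so Darcy-Weisbach reduces to ΔP = 32μLV/D². Solving for V: V = ΔP·D²/(32μL) = 16.66·(0.2581)²/(32·0.0152·32.81) = 0.06954 m/s.
Check: Re = ρVD/μ = 1100·0.06954·0.2581/0.0152 = 1299 < 2300, so the laminar assumption holds.
Q = V·A = 0.06954·(π/4·0.2581²) = 0.003638 m³/s = 0.003638 m³/s.

Q ≈ 0.003638 m³/s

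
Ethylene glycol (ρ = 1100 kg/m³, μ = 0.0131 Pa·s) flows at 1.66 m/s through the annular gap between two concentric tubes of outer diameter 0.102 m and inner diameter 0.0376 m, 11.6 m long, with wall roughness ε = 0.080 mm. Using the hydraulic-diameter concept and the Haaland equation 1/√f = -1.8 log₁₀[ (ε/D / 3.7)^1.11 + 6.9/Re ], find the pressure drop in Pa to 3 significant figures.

ΔP ≈ 9110 Pa

Hydraulic diameter D_h = 4A/P = D_o - D_i = 0.102 - 0.0376 = 0.0644 m.
Re = ρVD_h/μ = 1100·1.66·0.0644/0.0131 = 8977.
ε/D_h = 8e-05/0.0644 = 0.00124; Haaland gives 1/√f = -1.8 log₁₀[0.000139+0.000769] = 5.476, so f = 0.03335.
ΔP = f(L/D_h)(ρV²/2) = 0.03335·11.6/0.0644·1516 = 9105 Pa.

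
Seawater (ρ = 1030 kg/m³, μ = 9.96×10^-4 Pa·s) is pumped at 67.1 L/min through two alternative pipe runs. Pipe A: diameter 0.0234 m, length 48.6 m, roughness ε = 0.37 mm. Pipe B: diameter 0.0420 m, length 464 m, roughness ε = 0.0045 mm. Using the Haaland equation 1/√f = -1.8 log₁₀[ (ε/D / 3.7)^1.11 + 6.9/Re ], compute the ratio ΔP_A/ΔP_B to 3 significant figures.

Pipe A: V = Q/A = 0.001118/0.0004301 = 2.6 m/s; Re = 6.293e+04; ε/D = 0.0158; Haaland → f = 0.04531; ΔP_A = f(L/D)(ρV²/2) = 3.277e+05 Pa.
Pipe B: V = Q/A = 0.001118/0.001385 = 0.8072 m/s; Re = 3.506e+04; ε/D = 0.000107; Haaland → f = 0.02271; ΔP_B = f(L/D)(ρV²/2) = 8.421e+04 Pa.
ΔP_A/ΔP_B = 3.277e+05/8.421e+04 = 3.89.

ΔP_A/ΔP_B ≈ 3.89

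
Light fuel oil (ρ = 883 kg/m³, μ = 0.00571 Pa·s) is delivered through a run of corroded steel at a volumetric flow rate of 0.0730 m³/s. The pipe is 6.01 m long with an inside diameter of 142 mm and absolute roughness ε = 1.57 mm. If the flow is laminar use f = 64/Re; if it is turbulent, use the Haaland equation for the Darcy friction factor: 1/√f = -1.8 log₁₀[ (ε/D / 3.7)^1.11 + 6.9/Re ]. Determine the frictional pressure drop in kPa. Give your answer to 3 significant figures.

ΔP ≈ 15.8 kPa

Cross-sectional area A = πD²/4 = π(0.142)²/4 = 0.01584 m²; mean velocity V = Q/A = 0.073/0.01584 = 4.61 m/s.
Reynolds number Re = ρVD/μ = 883 · 4.61 · 0.142 / 0.00571 = 1.012e+05.
Re > 4000 → turbulent. Relative roughness ε/D = 0.00157/0.142 = 0.0111. Haaland: 1/√f = -1.8 log₁₀[(0.0111/3.7)^1.11 + 6.9/1.012e+05] = -1.8 log₁₀[0.00158 + 6.82e-05] = 5.011, so f = 0.03982.
Darcy-Weisbach: ΔP = f(L/D)(ρV²/2) = 0.03982·(6.01/0.142)·(883·4.61²/2) = 0.03982·42.32·9381 = 1.581e+04 Pa.
ΔP = 1.581e+04 Pa = 15.8 kPa.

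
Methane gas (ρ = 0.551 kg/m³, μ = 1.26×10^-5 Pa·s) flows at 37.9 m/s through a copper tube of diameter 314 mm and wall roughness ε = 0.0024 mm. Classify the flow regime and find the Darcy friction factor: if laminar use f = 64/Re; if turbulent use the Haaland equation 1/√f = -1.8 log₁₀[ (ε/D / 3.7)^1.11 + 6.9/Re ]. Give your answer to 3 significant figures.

f ≈ 0.0131

Re = ρVD/μ = 0.551·37.9·0.314/1.26e-05 = 5.204e+05.
Re > 4000 → turbulent. ε/D = 2.4e-06/0.314 = 7.64e-06; Haaland: 1/√f = -1.8 log₁₀[4.89e-07 + 1.33e-05] = 8.751, so f = 0.01306.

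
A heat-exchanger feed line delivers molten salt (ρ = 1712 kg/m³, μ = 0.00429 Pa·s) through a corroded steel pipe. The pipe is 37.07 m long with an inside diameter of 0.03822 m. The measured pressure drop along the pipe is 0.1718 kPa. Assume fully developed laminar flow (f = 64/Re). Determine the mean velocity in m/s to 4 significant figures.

For laminar flow, f = 64/Re with Re = ρVD/μ, so Darcy-Weisbach reduces to ΔP = 32μLV/D². Solving for V: V = ΔP·D²/(32μL) = 171.8·(0.03822)²/(32·0.00429·37.07) = 0.04931 m/s.
Check: Re = ρVD/μ = 1712·0.04931·0.03822/0.00429 = 752.2 < 2300, so the laminar assumption holds.

V ≈ 0.04931 m/s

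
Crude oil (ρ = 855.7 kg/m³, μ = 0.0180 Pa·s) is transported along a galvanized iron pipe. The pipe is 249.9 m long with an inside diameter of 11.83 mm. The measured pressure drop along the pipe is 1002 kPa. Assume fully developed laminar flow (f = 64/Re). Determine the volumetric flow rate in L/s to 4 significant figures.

Q ≈ 0.1071 L/s

For laminar flow, f = 64/Re with Re = ρVD/μ, so Darcy-Weisbach reduces to ΔP = 32μLV/D². Solving for V: V = ΔP·D²/(32μL) = 1.002e+06·(0.01183)²/(32·0.018·249.9) = 0.9742 m/s.
Check: Re = ρVD/μ = 855.7·0.9742·0.01183/0.018 = 547.9 < 2300, so the laminar assumption holds.
Q = V·A = 0.9742·(π/4·0.01183²) = 0.0001071 m³/s = 0.1071 L/s.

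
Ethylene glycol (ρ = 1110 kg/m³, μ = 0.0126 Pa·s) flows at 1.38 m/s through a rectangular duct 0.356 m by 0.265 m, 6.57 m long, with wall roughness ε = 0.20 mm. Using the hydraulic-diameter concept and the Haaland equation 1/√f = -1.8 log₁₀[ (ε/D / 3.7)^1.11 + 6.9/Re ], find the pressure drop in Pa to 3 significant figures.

Hydraulic diameter D_h = 4A/P = 4·(0.356·0.265)/(2·(0.356+0.265)) = 0.3774/1.242 = 0.3038 m.
Re = ρVD_h/μ = 1110·1.38·0.3038/0.0126 = 3.694e+04.
ε/D_h = 0.0002/0.3038 = 0.000658; Haaland gives 1/√f = -1.8 log₁₀[6.88e-05+0.000187] = 6.466, so f = 0.02392.
ΔP = f(L/D_h)(ρV²/2) = 0.02392·6.57/0.3038·1057 = 546.6 Pa.

ΔP ≈ 547 Pa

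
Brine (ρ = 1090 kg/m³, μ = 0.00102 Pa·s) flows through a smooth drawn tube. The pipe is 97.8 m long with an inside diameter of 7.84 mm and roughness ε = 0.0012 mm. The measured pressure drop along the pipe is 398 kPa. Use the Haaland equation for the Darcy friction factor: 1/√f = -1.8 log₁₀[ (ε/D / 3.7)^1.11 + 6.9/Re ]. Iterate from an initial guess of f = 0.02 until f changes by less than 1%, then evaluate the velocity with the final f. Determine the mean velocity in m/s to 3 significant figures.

V ≈ 1.40 m/s

Rearranging Darcy-Weisbach: V = √(2·ΔP·D/(f·L·ρ)). With ε/D = 1.2e-06/0.00784 = 0.000153, iterate starting from f = 0.02:
  f = 0.02 → V = √(2·3.98e+05·0.00784/(0.02·97.8·1090)) = 1.711 m/s; Re = ρVD/μ = 1.433e+04; f → 0.02825
  f = 0.02825 → V = 1.44 m/s; Re = 1.206e+04; f → 0.02954
  f = 0.02954 → V = 1.408 m/s; Re = 1.179e+04; f → 0.02972
Converged (Δf/f < 1%). With the final f = 0.02972: V = √(2·3.98e+05·0.00784/(0.02972·97.8·1090)) = 1.404 m/s.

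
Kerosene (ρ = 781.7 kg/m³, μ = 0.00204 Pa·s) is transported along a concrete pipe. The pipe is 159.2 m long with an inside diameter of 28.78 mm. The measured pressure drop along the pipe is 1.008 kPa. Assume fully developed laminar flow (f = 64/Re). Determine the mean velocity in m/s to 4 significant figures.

V ≈ 0.08034 m/s

For laminar flow, f = 64/Re with Re = ρVD/μ, so Darcy-Weisbach reduces to ΔP = 32μLV/D². Solving for V: V = ΔP·D²/(32μL) = 1008·(0.02878)²/(32·0.00204·159.2) = 0.08034 m/s.
Check: Re = ρVD/μ = 781.7·0.08034·0.02878/0.00204 = 886 < 2300, so the laminar assumption holds.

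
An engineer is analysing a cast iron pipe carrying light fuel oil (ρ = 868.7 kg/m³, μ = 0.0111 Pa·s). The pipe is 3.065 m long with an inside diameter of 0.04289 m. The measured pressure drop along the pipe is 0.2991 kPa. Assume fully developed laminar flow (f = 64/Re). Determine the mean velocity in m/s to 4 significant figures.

V ≈ 0.5054 m/s

For laminar flow, f = 64/Re with Re = ρVD/μ, so Darcy-Weisbach reduces to ΔP = 32μLV/D². Solving for V: V = ΔP·D²/(32μL) = 299.1·(0.04289)²/(32·0.0111·3.065) = 0.5054 m/s.
Check: Re = ρVD/μ = 868.7·0.5054·0.04289/0.0111 = 1696 < 2300, so the laminar assumption holds.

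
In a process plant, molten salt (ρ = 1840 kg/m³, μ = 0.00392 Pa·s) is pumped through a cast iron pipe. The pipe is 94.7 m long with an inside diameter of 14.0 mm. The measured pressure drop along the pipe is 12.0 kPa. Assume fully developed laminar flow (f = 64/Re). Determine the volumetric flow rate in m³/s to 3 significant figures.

Q ≈ 3.05×10^-5 m³/s

For laminar flow, f = 64/Re with Re = ρVD/μ, so Darcy-Weisbach reduces to ΔP = 32μLV/D². Solving for V: V = ΔP·D²/(32μL) = 1.2e+04·(0.014)²/(32·0.00392·94.7) = 0.198 m/s.
Check: Re = ρVD/μ = 1840·0.198·0.014/0.00392 = 1301 < 2300, so the laminar assumption holds.
Q = V·A = 0.198·(π/4·0.014²) = 3.048e-05 m³/s = 3.05×10^-5 m³/s.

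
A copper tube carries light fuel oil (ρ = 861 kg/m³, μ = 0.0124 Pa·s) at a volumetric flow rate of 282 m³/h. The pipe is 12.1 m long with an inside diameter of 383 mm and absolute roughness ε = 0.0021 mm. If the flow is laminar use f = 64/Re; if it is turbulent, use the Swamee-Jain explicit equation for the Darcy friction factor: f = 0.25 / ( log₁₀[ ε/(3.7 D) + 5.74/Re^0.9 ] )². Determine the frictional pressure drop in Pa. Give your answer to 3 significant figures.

Q = 282 m³/h = 282/3600 = 0.07833 m³/s.
Cross-sectional area A = πD²/4 = π(0.383)²/4 = 0.1152 m²; mean velocity V = Q/A = 0.07833/0.1152 = 0.6799 m/s.
Reynolds number Re = ρVD/μ = 861 · 0.6799 · 0.383 / 0.0124 = 1.808e+04.
Re > 4000 → turbulent. Relative roughness ε/D = 2.1e-06/0.383 = 5.48e-06. Swamee-Jain: f = 0.25/(log₁₀[5.48e-06/3.7 + 5.74/1.808e+04^0.9])² = 0.25/(log₁₀[1.48e-06 + 0.000846])² = 0.25/(-3.072)² = 0.02649.
Darcy-Weisbach: ΔP = f(L/D)(ρV²/2) = 0.02649·(12.1/0.383)·(861·0.6799²/2) = 0.02649·31.59·199 = 166.6 Pa.

ΔP ≈ 167 Pa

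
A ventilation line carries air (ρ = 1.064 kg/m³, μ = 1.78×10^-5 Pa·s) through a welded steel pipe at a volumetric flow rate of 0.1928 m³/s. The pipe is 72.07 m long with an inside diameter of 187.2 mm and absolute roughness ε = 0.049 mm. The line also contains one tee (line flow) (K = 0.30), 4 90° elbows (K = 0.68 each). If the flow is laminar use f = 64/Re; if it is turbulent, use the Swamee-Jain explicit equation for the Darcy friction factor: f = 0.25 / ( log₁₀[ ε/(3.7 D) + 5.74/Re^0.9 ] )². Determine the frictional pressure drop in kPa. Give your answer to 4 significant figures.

ΔP ≈ 0.2807 kPa

Cross-sectional area A = πD²/4 = π(0.1872)²/4 = 0.02752 m²; mean velocity V = Q/A = 0.1928/0.02752 = 7.005 m/s.
Reynolds number Re = ρVD/μ = 1.064 · 7.005 · 0.1872 / 1.78e-05 = 7.838e+04.
Re > 4000 → turbulent. Relative roughness ε/D = 4.9e-05/0.1872 = 0.000262. Swamee-Jain: f = 0.25/(log₁₀[0.000262/3.7 + 5.74/7.838e+04^0.9])² = 0.25/(log₁₀[7.07e-05 + 0.000226])² = 0.25/(-3.528)² = 0.02009.
Total minor-loss coefficient ΣK = 1·0.3 + 4·0.68 = 3.02.
ΔP = [f·L/D + ΣK]·(ρV²/2) = [0.02009·72.07/0.1872 + 3.02]·(1.064·7.005²/2) = [7.734 + 3.02]·26.1 = 280.7 Pa.
ΔP = 280.7 Pa = 0.2807 kPa.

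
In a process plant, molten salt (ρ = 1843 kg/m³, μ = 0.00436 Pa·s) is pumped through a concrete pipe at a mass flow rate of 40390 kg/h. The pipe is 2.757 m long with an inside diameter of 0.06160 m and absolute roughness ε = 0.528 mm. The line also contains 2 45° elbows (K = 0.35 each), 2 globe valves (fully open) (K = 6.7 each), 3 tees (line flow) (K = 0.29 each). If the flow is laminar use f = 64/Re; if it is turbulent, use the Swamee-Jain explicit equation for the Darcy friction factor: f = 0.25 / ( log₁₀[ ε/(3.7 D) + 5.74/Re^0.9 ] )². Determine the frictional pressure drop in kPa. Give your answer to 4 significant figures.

ΔP ≈ 64.03 kPa

ṁ = 40390 kg/h = 40390/3600 = 11.22 kg/s.
A = πD²/4 = π(0.0616)²/4 = 0.00298 m²; mean velocity V = ṁ/(ρA) = 11.22/(1843 · 0.00298) = 2.043 m/s.
Reynolds number Re = ρVD/μ = 1843 · 2.043 · 0.0616 / 0.00436 = 5.319e+04.
Re > 4000 → turbulent. Relative roughness ε/D = 0.000528/0.0616 = 0.00857. Swamee-Jain: f = 0.25/(log₁₀[0.00857/3.7 + 5.74/5.319e+04^0.9])² = 0.25/(log₁₀[0.00232 + 0.00032])² = 0.25/(-2.579)² = 0.03759.
Total minor-loss coefficient ΣK = 2·0.35 + 2·6.7 + 3·0.29 = 15.
ΔP = [f·L/D + ΣK]·(ρV²/2) = [0.03759·2.757/0.0616 + 15]·(1843·2.043²/2) = [1.682 + 15]·3845 = 6.403e+04 Pa.
ΔP = 6.403e+04 Pa = 64.03 kPa.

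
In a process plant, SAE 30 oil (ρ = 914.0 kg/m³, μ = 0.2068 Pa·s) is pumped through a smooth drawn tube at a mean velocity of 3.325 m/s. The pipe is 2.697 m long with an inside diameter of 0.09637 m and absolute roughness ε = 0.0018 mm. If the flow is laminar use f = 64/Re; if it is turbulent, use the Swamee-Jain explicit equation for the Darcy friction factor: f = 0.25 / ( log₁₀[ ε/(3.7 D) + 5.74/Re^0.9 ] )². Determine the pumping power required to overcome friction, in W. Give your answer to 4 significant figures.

P ≈ 155.0 W

Reynolds number Re = ρVD/μ = 914 · 3.325 · 0.09637 / 0.207 = 1416.
Re < 2300 → laminar flow, so f = 64/Re = 64/1416 = 0.04519 (the turbulent correlation is not needed).
Darcy-Weisbach: ΔP = f(L/D)(ρV²/2) = 0.04519·(2.697/0.09637)·(914·3.325²/2) = 0.04519·27.99·5052 = 6390 Pa.
Q = V·A = 3.325·0.007294 = 0.02425 m³/s.
Pumping power P = QΔP = 0.02425·6390 = 154.97 W = 155.0 W.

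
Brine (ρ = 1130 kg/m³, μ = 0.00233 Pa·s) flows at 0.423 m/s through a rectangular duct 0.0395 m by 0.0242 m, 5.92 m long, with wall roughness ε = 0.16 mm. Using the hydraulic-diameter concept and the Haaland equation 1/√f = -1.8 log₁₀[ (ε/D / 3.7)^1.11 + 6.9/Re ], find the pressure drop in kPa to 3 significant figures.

ΔP ≈ 0.820 kPa

Hydraulic diameter D_h = 4A/P = 4·(0.0395·0.0242)/(2·(0.0395+0.0242)) = 0.003824/0.1274 = 0.03001 m.
Re = ρVD_h/μ = 1130·0.423·0.03001/0.00233 = 6157.
ε/D_h = 0.00016/0.03001 = 0.00533; Haaland gives 1/√f = -1.8 log₁₀[0.000702+0.00112] = 4.931, so f = 0.04113.
ΔP = f(L/D_h)(ρV²/2) = 0.04113·5.92/0.03001·101.1 = 820.2 Pa.
ΔP = 0.820 kPa.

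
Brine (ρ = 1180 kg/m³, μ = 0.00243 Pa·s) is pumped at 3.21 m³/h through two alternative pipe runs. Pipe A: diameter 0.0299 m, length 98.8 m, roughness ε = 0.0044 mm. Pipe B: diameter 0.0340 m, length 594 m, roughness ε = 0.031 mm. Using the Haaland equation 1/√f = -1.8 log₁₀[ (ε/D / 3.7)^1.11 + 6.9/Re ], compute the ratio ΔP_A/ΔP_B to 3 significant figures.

Pipe A: V = Q/A = 0.0008917/0.0007022 = 1.27 m/s; Re = 1.844e+04; ε/D = 0.000147; Haaland → f = 0.02651; ΔP_A = f(L/D)(ρV²/2) = 8.335e+04 Pa.
Pipe B: V = Q/A = 0.0008917/0.0009079 = 0.9821 m/s; Re = 1.621e+04; ε/D = 0.000912; Haaland → f = 0.02868; ΔP_B = f(L/D)(ρV²/2) = 2.852e+05 Pa.
ΔP_A/ΔP_B = 8.335e+04/2.852e+05 = 0.292.

ΔP_A/ΔP_B ≈ 0.292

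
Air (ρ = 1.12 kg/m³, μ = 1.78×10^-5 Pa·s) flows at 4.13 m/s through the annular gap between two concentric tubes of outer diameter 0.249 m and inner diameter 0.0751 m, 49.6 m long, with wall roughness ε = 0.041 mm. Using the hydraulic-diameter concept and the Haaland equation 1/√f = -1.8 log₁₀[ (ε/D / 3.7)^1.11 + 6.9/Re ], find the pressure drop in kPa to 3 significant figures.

ΔP ≈ 0.0595 kPa

Hydraulic diameter D_h = 4A/P = D_o - D_i = 0.249 - 0.0751 = 0.1739 m.
Re = ρVD_h/μ = 1.12·4.13·0.1739/1.78e-05 = 4.519e+04.
ε/D_h = 4.1e-05/0.1739 = 0.000236; Haaland gives 1/√f = -1.8 log₁₀[2.2e-05+0.000153] = 6.764, so f = 0.02186.
ΔP = f(L/D_h)(ρV²/2) = 0.02186·49.6/0.1739·9.552 = 59.55 Pa.
ΔP = 0.0595 kPa.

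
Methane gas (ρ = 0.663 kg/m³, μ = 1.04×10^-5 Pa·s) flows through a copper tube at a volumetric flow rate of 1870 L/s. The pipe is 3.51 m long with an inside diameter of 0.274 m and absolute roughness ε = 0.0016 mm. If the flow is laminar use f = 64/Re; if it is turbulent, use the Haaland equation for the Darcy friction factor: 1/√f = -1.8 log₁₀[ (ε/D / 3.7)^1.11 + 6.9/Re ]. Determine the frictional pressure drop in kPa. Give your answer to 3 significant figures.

ΔP ≈ 0.0551 kPa

Q = 1870 L/s = 1870/1000 = 1.87 m³/s.
Cross-sectional area A = πD²/4 = π(0.274)²/4 = 0.05896 m²; mean velocity V = Q/A = 1.87/0.05896 = 31.71 m/s.
Reynolds number Re = ρVD/μ = 0.663 · 31.71 · 0.274 / 1.04e-05 = 5.54e+05.
Re > 4000 → turbulent. Relative roughness ε/D = 1.6e-06/0.274 = 5.84e-06. Haaland: 1/√f = -1.8 log₁₀[(5.84e-06/3.7)^1.11 + 6.9/5.54e+05] = -1.8 log₁₀[3.63e-07 + 1.25e-05] = 8.806, so f = 0.0129.
Darcy-Weisbach: ΔP = f(L/D)(ρV²/2) = 0.0129·(3.51/0.274)·(0.663·31.71²/2) = 0.0129·12.81·333.4 = 55.08 Pa.
ΔP = 55.08 Pa = 0.0551 kPa.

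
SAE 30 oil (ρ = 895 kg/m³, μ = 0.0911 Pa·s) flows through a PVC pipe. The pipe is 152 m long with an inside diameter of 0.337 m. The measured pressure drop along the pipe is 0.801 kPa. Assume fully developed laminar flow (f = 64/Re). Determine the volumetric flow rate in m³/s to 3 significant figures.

Q ≈ 0.0183 m³/s

For laminar flow, f = 64/Re with Re = ρVD/μ, so Darcy-Weisbach reduces to ΔP = 32μLV/D². Solving for V: V = ΔP·D²/(32μL) = 801·(0.337)²/(32·0.0911·152) = 0.2053 m/s.
Check: Re = ρVD/μ = 895·0.2053·0.337/0.0911 = 679.7 < 2300, so the laminar assumption holds.
Q = V·A = 0.2053·(π/4·0.337²) = 0.01831 m³/s = 0.0183 m³/s.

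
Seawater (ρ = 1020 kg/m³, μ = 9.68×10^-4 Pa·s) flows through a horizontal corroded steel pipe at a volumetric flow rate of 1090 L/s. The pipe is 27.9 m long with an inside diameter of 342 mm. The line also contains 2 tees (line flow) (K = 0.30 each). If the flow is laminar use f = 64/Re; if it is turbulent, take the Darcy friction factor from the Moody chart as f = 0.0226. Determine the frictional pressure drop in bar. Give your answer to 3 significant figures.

ΔP ≈ 1.75 bar

Q = 1090 L/s = 1090/1000 = 1.09 m³/s.
Cross-sectional area A = πD²/4 = π(0.342)²/4 = 0.09186 m²; mean velocity V = Q/A = 1.09/0.09186 = 11.87 m/s.
Reynolds number Re = ρVD/μ = 1020 · 11.87 · 0.342 / 0.000968 = 4.276e+06.
Re > 4000 → turbulent; use the Moody-chart value f = 0.0226.
Total minor-loss coefficient ΣK = 2·0.3 = 0.6.
ΔP = [f·L/D + ΣK]·(ρV²/2) = [0.0226·27.9/0.342 + 0.6]·(1020·11.87²/2) = [1.844 + 0.6]·7.18e+04 = 1.755e+05 Pa.
ΔP = 1.755e+05 Pa = 1.75 bar.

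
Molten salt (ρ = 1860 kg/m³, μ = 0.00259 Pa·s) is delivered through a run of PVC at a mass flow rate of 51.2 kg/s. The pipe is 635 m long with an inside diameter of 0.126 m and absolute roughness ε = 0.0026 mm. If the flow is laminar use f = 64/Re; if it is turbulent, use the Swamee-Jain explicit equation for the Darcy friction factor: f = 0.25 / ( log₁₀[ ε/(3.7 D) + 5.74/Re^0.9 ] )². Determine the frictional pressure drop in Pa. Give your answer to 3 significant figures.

ΔP ≈ 359000 Pa

A = πD²/4 = π(0.126)²/4 = 0.01247 m²; mean velocity V = ṁ/(ρA) = 51.2/(1860 · 0.01247) = 2.208 m/s.
Reynolds number Re = ρVD/μ = 1860 · 2.208 · 0.126 / 0.00259 = 1.998e+05.
Re > 4000 → turbulent. Relative roughness ε/D = 2.6e-06/0.126 = 2.06e-05. Swamee-Jain: f = 0.25/(log₁₀[2.06e-05/3.7 + 5.74/1.998e+05^0.9])² = 0.25/(log₁₀[5.58e-06 + 9.74e-05])² = 0.25/(-3.987)² = 0.01572.
Darcy-Weisbach: ΔP = f(L/D)(ρV²/2) = 0.01572·(635/0.126)·(1860·2.208²/2) = 0.01572·5040·4532 = 3.592e+05 Pa.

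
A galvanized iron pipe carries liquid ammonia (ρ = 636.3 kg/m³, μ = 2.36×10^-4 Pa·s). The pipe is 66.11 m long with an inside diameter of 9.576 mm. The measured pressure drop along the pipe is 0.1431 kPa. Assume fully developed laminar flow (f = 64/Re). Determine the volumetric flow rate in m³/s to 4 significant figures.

For laminar flow, f = 64/Re with Re = ρVD/μ, so Darcy-Weisbach reduces to ΔP = 32μLV/D². Solving for V: V = ΔP·D²/(32μL) = 143.1·(0.009576)²/(32·0.000236·66.11) = 0.02628 m/s.
Check: Re = ρVD/μ = 636.3·0.02628·0.009576/0.000236 = 678.6 < 2300, so the laminar assumption holds.
Q = V·A = 0.02628·(π/4·0.009576²) = 1.893e-06 m³/s = 1.893×10^-6 m³/s.

Q ≈ 1.893×10^-6 m³/s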